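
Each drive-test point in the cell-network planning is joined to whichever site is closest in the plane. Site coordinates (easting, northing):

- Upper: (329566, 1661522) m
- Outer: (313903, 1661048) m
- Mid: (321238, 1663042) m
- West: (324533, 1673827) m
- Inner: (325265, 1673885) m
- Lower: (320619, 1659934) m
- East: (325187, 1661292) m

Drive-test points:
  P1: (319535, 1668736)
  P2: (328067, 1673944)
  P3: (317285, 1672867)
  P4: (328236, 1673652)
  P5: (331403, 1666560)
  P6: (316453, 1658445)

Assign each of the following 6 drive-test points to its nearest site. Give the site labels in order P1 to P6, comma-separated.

P1 → Mid (d²=35321845.00)
P2 → Inner (d²=7854685.00)
P3 → West (d²=53455104.00)
P4 → Inner (d²=8881130.00)
P5 → Upper (d²=28756013.00)
P6 → Outer (d²=13278109.00)

Mid, Inner, West, Inner, Upper, Outer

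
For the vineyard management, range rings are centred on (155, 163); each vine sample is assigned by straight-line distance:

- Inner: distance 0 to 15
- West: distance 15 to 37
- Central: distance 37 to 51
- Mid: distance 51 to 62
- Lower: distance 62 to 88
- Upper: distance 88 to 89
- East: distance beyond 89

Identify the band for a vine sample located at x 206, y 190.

Mid

Distance = √((206−155)² + (190−163)²) = √(2601.000 + 729.000) = 57.706.
51 ≤ 57.706 < 62 → Mid.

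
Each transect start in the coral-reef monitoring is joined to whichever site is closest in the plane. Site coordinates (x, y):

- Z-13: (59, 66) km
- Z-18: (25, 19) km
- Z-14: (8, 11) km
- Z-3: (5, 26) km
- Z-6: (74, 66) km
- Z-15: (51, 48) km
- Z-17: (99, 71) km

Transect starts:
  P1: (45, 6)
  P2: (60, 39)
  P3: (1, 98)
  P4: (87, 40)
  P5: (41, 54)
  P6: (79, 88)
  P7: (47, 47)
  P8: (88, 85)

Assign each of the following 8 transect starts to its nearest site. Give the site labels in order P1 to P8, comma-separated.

Z-18, Z-15, Z-13, Z-6, Z-15, Z-6, Z-15, Z-17

P1 → Z-18 (d²=569.00)
P2 → Z-15 (d²=162.00)
P3 → Z-13 (d²=4388.00)
P4 → Z-6 (d²=845.00)
P5 → Z-15 (d²=136.00)
P6 → Z-6 (d²=509.00)
P7 → Z-15 (d²=17.00)
P8 → Z-17 (d²=317.00)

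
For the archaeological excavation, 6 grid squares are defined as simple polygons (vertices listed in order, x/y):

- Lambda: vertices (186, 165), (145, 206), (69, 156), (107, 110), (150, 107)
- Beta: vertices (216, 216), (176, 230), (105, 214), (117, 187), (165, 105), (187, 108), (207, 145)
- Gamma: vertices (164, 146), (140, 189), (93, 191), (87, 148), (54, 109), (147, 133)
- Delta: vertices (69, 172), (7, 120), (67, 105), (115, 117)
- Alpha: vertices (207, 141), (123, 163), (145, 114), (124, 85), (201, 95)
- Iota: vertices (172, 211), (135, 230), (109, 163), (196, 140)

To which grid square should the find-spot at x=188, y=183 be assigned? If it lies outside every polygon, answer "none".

Cast a ray rightward from (188, 183). For each polygon, the edges (by vertex number in listed order) whose endpoints lie on opposite sides of y = 183, where each meets that height, and whether that is right or left of the point:
Lambda: 1–2 at x≈168.0 (left), 2–3 at x≈110.0 (left) → 0 crossings.
Beta: 4–5 at x≈119.3 (left), 7–1 at x≈211.8 (right) → 1 crossing.
Gamma: 1–2 at x≈143.3 (left), 3–4 at x≈91.9 (left) → 0 crossings.
Delta: no edge straddles that height → 0 crossings.
Alpha: no edge straddles that height → 0 crossings.
Iota: 2–3 at x≈116.8 (left), 4–1 at x≈181.5 (left) → 0 crossings.
Only Beta has an odd count, so the point is inside Beta.

Beta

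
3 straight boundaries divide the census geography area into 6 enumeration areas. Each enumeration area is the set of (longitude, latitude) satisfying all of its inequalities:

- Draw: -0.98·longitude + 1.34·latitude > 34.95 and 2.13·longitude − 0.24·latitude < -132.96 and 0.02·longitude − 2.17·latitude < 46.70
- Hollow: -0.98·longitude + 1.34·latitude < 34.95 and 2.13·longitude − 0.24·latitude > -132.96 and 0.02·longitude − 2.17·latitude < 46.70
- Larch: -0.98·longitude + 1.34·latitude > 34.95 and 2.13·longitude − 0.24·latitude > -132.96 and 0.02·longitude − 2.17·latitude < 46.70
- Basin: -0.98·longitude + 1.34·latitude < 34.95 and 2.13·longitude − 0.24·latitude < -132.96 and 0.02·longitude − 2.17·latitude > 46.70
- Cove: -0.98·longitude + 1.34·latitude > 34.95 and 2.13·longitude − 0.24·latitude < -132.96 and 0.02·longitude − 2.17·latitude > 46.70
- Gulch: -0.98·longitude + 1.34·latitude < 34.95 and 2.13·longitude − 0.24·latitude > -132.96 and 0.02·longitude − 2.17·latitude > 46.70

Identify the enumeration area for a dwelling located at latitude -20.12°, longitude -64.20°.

-0.98·-64.20 + 1.34·-20.12 = 35.955, which is > 34.95
2.13·-64.20 − 0.24·-20.12 = -131.917, which is > -132.96
0.02·-64.20 − 2.17·-20.12 = 42.376, which is < 46.70
This sign pattern matches Larch.

Larch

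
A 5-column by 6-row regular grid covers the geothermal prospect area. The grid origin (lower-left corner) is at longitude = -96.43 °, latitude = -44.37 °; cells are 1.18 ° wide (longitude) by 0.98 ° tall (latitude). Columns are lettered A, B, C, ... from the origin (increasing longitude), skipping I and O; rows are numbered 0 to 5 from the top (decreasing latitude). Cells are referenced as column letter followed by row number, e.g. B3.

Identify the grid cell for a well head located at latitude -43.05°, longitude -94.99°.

B4

Column index: ⌊(-94.99 − -96.43) / 1.18⌋ = ⌊1.220⌋ = 1 → column B
Row offset from origin: ⌊(-43.05 − -44.37) / 0.98⌋ = ⌊1.347⌋ = 1 → row 4 (counted from top)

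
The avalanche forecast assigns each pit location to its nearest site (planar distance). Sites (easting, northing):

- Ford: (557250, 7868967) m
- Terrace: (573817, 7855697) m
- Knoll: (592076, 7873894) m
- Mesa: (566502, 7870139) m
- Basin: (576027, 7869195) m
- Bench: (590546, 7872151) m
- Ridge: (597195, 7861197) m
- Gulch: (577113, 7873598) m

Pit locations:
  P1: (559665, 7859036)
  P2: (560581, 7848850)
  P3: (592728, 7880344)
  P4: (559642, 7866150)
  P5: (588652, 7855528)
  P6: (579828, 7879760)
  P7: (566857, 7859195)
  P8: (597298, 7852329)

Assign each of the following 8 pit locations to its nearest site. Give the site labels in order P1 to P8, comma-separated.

P1 → Ford (d²=104456986.00)
P2 → Terrace (d²=222073105.00)
P3 → Knoll (d²=42027604.00)
P4 → Ford (d²=13657153.00)
P5 → Ridge (d²=105120410.00)
P6 → Gulch (d²=45341469.00)
P7 → Terrace (d²=60677604.00)
P8 → Ridge (d²=78652033.00)

Ford, Terrace, Knoll, Ford, Ridge, Gulch, Terrace, Ridge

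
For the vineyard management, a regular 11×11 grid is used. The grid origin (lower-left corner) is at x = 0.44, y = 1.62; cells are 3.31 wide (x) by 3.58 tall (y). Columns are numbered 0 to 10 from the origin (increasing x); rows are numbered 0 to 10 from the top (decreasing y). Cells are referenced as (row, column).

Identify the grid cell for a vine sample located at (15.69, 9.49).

(8, 4)

Column index: ⌊(15.69 − 0.44) / 3.31⌋ = ⌊4.607⌋ = 4
Row offset from origin: ⌊(9.49 − 1.62) / 3.58⌋ = ⌊2.198⌋ = 2 → row 8 (counted from top)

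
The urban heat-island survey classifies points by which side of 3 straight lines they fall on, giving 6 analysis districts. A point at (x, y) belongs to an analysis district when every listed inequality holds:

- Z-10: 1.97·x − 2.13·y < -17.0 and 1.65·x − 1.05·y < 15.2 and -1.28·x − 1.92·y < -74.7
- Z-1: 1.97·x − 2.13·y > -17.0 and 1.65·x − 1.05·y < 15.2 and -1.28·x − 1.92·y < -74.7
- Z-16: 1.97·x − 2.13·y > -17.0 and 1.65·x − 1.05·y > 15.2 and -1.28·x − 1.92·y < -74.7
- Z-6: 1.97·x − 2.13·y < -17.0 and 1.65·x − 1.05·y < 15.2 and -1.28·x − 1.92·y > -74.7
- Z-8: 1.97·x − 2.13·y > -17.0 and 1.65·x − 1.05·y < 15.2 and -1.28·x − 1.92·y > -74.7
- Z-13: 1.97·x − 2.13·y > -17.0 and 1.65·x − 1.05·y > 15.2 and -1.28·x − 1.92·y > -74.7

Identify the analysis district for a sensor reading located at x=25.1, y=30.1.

Z-1

1.97·25.1 − 2.13·30.1 = -14.666, which is > -17.0
1.65·25.1 − 1.05·30.1 = 9.810, which is < 15.2
-1.28·25.1 − 1.92·30.1 = -89.920, which is < -74.7
This sign pattern matches Z-1.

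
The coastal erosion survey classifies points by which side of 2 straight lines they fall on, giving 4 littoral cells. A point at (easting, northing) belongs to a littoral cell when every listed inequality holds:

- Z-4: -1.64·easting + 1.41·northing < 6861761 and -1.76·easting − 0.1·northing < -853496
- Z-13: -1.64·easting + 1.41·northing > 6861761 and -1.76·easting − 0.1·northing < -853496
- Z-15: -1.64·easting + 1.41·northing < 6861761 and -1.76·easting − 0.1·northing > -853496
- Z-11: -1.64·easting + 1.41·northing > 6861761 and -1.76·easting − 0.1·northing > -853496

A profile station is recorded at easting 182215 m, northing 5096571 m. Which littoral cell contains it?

-1.64·182215 + 1.41·5096571 = 6887332.510, which is > 6861761
-1.76·182215 − 0.1·5096571 = -830355.500, which is > -853496
This sign pattern matches Z-11.

Z-11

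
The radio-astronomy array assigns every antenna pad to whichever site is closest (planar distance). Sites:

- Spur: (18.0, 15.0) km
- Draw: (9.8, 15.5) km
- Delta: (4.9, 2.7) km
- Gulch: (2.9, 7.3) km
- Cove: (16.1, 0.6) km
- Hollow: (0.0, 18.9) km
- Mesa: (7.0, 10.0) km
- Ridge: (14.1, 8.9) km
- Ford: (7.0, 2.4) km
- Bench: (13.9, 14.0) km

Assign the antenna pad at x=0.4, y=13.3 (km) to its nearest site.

Squared distances to each site:
Spur: 312.650; Draw: 93.200; Delta: 132.610; Gulch: 42.250; Cove: 407.780; Hollow: 31.520; Mesa: 54.450; Ridge: 207.050; Ford: 162.370; Bench: 182.740.
Minimum at Hollow.

Hollow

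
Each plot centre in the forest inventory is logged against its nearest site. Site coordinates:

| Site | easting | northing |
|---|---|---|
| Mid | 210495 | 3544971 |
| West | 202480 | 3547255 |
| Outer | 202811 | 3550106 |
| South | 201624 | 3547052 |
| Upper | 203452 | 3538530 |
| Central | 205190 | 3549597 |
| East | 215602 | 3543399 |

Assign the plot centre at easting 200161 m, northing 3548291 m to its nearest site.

South

Squared distances to each site:
Mid: 117813956.000; West: 6451057.000; Outer: 10316725.000; South: 3675490.000; Upper: 106107802.000; Central: 26996477.000; East: 262356145.000.
Minimum at South.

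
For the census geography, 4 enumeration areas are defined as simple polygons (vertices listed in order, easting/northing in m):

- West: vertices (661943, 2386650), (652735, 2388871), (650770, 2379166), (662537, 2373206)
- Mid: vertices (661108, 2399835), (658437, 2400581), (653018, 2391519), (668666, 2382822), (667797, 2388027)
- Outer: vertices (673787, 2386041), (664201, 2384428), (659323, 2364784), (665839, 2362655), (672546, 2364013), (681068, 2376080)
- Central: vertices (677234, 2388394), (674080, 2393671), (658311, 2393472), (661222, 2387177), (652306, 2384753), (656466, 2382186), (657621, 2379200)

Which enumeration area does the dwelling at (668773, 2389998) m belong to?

Central

Cast a ray rightward from (668773, 2389998). For each polygon, the edges (by vertex number in listed order) whose endpoints lie on opposite sides of northing = 2389998, where each meets that height, and whether that is right or left of the point:
West: no edge straddles that height → 0 crossings.
Mid: 3–4 at easting≈655754.6 (left), 5–1 at easting≈666680.5 (left) → 0 crossings.
Outer: no edge straddles that height → 0 crossings.
Central: 1–2 at easting≈676275.3 (right), 3–4 at easting≈659917.5 (left) → 1 crossing.
Only Central has an odd count, so the point is inside Central.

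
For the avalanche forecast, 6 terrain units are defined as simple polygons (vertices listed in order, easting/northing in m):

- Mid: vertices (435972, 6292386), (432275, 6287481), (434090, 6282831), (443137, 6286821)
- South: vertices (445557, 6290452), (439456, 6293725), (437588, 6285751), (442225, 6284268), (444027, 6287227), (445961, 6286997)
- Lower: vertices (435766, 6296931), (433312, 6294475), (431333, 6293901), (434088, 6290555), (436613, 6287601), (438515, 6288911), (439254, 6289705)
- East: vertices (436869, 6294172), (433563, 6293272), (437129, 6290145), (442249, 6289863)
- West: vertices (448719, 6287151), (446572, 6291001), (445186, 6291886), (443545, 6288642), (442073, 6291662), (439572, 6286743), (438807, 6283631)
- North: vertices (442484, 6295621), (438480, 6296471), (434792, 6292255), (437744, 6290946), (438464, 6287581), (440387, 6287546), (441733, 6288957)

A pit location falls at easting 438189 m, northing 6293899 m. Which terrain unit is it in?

North

Cast a ray rightward from (438189, 6293899). For each polygon, the edges (by vertex number in listed order) whose endpoints lie on opposite sides of northing = 6293899, where each meets that height, and whether that is right or left of the point:
Mid: no edge straddles that height → 0 crossings.
South: no edge straddles that height → 0 crossings.
Lower: 3–4 at easting≈431334.6 (left), 7–1 at easting≈437229.6 (left) → 0 crossings.
East: 1–2 at easting≈435866.2 (left), 4–1 at easting≈437209.9 (left) → 0 crossings.
West: no edge straddles that height → 0 crossings.
North: 2–3 at easting≈436230.1 (left), 7–1 at easting≈442289.9 (right) → 1 crossing.
Only North has an odd count, so the point is inside North.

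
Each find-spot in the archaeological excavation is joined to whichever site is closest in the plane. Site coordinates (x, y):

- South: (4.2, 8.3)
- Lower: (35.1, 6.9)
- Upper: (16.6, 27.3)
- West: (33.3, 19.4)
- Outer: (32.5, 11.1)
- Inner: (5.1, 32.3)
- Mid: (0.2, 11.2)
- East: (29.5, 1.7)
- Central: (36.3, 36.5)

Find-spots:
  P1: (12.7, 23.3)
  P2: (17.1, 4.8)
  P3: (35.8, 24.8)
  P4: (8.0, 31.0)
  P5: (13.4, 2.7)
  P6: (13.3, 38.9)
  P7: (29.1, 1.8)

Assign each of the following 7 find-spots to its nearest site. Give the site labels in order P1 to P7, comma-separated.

Upper, East, West, Inner, South, Inner, East

P1 → Upper (d²=31.21)
P2 → East (d²=163.37)
P3 → West (d²=35.41)
P4 → Inner (d²=10.10)
P5 → South (d²=116.00)
P6 → Inner (d²=110.80)
P7 → East (d²=0.17)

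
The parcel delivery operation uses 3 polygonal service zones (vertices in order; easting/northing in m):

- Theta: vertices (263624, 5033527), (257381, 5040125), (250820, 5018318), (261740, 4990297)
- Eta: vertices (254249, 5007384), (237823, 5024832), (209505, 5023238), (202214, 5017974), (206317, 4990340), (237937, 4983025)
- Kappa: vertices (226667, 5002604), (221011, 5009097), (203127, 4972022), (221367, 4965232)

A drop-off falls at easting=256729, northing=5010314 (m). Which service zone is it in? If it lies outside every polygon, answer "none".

Cast a ray rightward from (256729, 5010314). For each polygon, the edges (by vertex number in listed order) whose endpoints lie on opposite sides of northing = 5010314, where each meets that height, and whether that is right or left of the point:
Theta: 3–4 at easting≈253939.2 (left), 4–1 at easting≈262612.4 (right) → 1 crossing.
Eta: 1–2 at easting≈251490.6 (left), 4–5 at easting≈203351.3 (left) → 0 crossings.
Kappa: no edge straddles that height → 0 crossings.
Only Theta has an odd count, so the point is inside Theta.

Theta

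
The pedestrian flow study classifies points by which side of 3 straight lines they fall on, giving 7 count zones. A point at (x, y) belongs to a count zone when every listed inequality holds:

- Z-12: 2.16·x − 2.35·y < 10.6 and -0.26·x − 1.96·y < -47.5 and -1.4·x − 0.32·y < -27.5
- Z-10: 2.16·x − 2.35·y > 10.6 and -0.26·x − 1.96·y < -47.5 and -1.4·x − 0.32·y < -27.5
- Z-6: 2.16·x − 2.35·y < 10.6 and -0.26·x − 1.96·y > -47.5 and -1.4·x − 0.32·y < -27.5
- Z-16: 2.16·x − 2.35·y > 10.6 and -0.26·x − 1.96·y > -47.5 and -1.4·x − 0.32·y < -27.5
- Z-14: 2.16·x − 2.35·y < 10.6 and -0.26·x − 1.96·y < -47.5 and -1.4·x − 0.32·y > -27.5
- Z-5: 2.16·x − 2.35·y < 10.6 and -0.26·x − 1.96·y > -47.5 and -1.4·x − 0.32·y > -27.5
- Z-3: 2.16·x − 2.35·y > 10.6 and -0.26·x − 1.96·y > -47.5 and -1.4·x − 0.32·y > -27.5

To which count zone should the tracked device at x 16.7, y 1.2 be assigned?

2.16·16.7 − 2.35·1.2 = 33.252, which is > 10.6
-0.26·16.7 − 1.96·1.2 = -6.694, which is > -47.5
-1.4·16.7 − 0.32·1.2 = -23.764, which is > -27.5
This sign pattern matches Z-3.

Z-3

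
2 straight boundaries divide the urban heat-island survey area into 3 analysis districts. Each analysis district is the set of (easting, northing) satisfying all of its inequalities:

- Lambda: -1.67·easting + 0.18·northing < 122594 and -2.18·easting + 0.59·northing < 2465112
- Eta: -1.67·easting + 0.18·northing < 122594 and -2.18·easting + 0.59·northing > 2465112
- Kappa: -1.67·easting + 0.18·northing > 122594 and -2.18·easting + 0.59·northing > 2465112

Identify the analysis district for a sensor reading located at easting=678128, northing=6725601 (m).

-1.67·678128 + 0.18·6725601 = 78134.420, which is < 122594
-2.18·678128 + 0.59·6725601 = 2489785.550, which is > 2465112
This sign pattern matches Eta.

Eta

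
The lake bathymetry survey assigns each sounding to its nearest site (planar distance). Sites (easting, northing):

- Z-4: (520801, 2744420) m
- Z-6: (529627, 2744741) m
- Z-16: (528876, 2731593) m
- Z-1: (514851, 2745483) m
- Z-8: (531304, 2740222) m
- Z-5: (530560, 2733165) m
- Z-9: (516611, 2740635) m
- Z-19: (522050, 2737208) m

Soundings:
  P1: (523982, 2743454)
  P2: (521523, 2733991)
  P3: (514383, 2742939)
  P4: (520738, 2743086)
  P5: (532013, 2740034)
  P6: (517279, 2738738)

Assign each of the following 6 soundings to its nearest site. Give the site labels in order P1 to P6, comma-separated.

Z-4, Z-19, Z-1, Z-4, Z-8, Z-9

P1 → Z-4 (d²=11051917.00)
P2 → Z-19 (d²=10626818.00)
P3 → Z-1 (d²=6690960.00)
P4 → Z-4 (d²=1783525.00)
P5 → Z-8 (d²=538025.00)
P6 → Z-9 (d²=4044833.00)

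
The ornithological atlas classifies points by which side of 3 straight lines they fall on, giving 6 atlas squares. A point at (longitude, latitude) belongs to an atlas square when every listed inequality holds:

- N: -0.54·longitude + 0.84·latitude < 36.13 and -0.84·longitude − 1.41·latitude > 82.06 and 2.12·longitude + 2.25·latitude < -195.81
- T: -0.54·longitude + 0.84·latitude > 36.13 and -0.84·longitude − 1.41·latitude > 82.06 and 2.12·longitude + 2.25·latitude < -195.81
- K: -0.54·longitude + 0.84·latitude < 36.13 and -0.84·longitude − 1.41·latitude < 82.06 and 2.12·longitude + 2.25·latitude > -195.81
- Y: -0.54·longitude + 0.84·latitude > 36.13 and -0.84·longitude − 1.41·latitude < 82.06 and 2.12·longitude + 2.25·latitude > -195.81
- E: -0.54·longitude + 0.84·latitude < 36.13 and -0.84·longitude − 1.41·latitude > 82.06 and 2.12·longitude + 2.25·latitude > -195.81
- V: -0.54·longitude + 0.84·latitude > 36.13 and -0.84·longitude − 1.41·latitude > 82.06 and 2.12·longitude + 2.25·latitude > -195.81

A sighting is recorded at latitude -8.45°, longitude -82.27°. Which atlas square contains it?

-0.54·-82.27 + 0.84·-8.45 = 37.328, which is > 36.13
-0.84·-82.27 − 1.41·-8.45 = 81.021, which is < 82.06
2.12·-82.27 + 2.25·-8.45 = -193.425, which is > -195.81
This sign pattern matches Y.

Y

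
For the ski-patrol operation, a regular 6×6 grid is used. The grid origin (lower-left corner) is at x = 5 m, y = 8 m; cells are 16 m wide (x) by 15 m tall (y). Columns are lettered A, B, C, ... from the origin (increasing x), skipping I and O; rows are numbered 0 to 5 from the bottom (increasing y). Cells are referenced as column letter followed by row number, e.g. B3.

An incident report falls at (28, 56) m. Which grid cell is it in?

B3

Column index: ⌊(28 − 5) / 16⌋ = ⌊1.438⌋ = 1 → column B
Row offset from origin: ⌊(56 − 8) / 15⌋ = ⌊3.200⌋ = 3 → row 3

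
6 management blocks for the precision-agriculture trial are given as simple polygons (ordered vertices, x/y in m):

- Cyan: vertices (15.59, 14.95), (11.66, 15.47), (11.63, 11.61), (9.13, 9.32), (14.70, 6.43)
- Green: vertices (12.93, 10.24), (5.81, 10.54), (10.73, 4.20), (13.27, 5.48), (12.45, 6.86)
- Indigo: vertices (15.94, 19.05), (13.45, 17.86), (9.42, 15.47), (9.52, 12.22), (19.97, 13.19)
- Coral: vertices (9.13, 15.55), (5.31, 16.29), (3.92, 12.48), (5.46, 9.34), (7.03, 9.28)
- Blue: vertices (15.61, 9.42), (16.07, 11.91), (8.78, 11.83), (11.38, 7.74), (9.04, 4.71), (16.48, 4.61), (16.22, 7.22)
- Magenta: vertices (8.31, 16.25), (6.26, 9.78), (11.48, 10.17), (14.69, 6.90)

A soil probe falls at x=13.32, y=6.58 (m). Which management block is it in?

Cast a ray rightward from (13.32, 6.58). For each polygon, the edges (by vertex number in listed order) whose endpoints lie on opposite sides of y = 6.58, where each meets that height, and whether that is right or left of the point:
Cyan: 4–5 at x≈14.411 (right), 5–1 at x≈14.716 (right) → 2 crossings.
Green: 2–3 at x≈8.883 (left), 4–5 at x≈12.616 (left) → 0 crossings.
Indigo: no edge straddles that height → 0 crossings.
Coral: no edge straddles that height → 0 crossings.
Blue: 4–5 at x≈10.484 (left), 6–7 at x≈16.284 (right) → 1 crossing.
Magenta: no edge straddles that height → 0 crossings.
Only Blue has an odd count, so the point is inside Blue.

Blue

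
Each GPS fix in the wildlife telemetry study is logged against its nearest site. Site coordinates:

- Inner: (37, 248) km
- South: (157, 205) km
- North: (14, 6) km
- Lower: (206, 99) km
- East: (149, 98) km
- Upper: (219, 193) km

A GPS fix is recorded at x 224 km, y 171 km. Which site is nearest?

Squared distances to each site:
Inner: 40898.000; South: 5645.000; North: 71325.000; Lower: 5508.000; East: 10954.000; Upper: 509.000.
Minimum at Upper.

Upper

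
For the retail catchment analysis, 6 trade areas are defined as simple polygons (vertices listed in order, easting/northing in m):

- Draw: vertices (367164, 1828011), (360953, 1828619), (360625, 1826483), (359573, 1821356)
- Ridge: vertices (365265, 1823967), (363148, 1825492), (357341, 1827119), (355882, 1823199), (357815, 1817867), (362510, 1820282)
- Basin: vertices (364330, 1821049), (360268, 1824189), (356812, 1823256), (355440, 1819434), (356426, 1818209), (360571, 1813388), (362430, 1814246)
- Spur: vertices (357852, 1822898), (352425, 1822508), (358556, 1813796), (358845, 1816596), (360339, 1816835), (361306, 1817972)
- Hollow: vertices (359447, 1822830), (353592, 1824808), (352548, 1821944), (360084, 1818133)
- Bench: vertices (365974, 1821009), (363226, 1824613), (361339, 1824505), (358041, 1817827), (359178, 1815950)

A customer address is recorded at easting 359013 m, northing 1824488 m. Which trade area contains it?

Ridge

Cast a ray rightward from (359013, 1824488). For each polygon, the edges (by vertex number in listed order) whose endpoints lie on opposite sides of northing = 1824488, where each meets that height, and whether that is right or left of the point:
Draw: 3–4 at easting≈360215.6 (right), 4–1 at easting≈363145.5 (right) → 2 crossings.
Ridge: 1–2 at easting≈364541.7 (right), 3–4 at easting≈356361.8 (left) → 1 crossing.
Basin: no edge straddles that height → 0 crossings.
Spur: no edge straddles that height → 0 crossings.
Hollow: 1–2 at easting≈354539.2 (left), 2–3 at easting≈353475.4 (left) → 0 crossings.
Bench: 1–2 at easting≈363321.3 (right), 3–4 at easting≈361330.6 (right) → 2 crossings.
Only Ridge has an odd count, so the point is inside Ridge.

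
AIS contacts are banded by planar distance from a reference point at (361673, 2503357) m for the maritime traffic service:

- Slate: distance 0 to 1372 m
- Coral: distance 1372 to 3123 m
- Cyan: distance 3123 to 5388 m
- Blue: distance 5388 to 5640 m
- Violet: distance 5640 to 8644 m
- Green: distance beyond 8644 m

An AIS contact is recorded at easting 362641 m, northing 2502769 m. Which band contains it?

Slate

Distance = √((362641−361673)² + (2502769−2503357)²) = √(937024.000 + 345744.000) = 1132.593 m.
0 ≤ 1132.593 < 1372 → Slate.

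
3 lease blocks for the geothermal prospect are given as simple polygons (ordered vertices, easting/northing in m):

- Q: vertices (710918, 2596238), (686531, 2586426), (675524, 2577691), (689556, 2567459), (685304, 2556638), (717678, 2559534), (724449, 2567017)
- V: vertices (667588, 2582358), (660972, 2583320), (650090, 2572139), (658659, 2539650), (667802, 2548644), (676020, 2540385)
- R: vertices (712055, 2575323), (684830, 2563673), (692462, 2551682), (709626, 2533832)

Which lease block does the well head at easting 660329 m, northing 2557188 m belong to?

Cast a ray rightward from (660329, 2557188). For each polygon, the edges (by vertex number in listed order) whose endpoints lie on opposite sides of northing = 2557188, where each meets that height, and whether that is right or left of the point:
Q: 4–5 at easting≈685520.1 (right), 5–6 at easting≈691452.4 (right) → 2 crossings.
V: 3–4 at easting≈654033.3 (left), 6–1 at easting≈672644.4 (right) → 1 crossing.
R: 2–3 at easting≈688957.6 (right), 4–1 at easting≈710993.3 (right) → 2 crossings.
Only V has an odd count, so the point is inside V.

V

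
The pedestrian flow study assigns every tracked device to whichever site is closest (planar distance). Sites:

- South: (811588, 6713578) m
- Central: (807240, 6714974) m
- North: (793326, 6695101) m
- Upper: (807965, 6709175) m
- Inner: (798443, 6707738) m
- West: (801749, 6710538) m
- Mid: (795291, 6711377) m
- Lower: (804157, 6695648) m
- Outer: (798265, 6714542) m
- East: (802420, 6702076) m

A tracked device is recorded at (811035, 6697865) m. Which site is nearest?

Squared distances to each site:
South: 247204178.000; Central: 307119906.000; North: 321248377.000; Upper: 137341000.000; Inner: 256034593.000; West: 246834725.000; Mid: 430447680.000; Lower: 52221973.000; Outer: 441195229.000; East: 91950746.000.
Minimum at Lower.

Lower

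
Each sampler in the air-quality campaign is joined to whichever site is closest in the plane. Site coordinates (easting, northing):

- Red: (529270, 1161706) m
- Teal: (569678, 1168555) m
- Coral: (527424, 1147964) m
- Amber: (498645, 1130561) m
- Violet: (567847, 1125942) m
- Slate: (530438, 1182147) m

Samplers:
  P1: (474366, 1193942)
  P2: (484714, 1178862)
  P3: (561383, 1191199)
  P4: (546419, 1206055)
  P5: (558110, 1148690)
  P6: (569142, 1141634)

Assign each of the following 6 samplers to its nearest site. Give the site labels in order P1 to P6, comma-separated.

P1 → Slate (d²=3283191209.00)
P2 → Slate (d²=2101475401.00)
P3 → Teal (d²=581557761.00)
P4 → Slate (d²=826984825.00)
P5 → Teal (d²=528436849.00)
P6 → Violet (d²=247915889.00)

Slate, Slate, Teal, Slate, Teal, Violet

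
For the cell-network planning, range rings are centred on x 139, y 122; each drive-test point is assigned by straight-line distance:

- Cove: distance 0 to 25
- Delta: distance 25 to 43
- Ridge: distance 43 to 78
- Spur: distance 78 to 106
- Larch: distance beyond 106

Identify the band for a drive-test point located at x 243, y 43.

Larch

Distance = √((243−139)² + (43−122)²) = √(10816.000 + 6241.000) = 130.602.
106 ≤ 130.602 < ∞ → Larch.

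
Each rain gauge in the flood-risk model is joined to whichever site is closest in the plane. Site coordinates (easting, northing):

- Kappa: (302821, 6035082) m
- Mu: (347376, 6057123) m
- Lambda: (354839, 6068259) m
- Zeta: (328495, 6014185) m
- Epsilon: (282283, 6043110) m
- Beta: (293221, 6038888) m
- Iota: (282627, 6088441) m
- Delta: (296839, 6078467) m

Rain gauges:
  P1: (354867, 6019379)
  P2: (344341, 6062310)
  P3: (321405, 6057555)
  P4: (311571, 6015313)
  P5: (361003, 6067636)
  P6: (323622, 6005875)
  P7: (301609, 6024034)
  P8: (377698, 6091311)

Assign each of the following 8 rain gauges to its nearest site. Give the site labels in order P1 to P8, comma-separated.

P1 → Zeta (d²=722460020.00)
P2 → Mu (d²=36116194.00)
P3 → Mu (d²=674679465.00)
P4 → Zeta (d²=287694160.00)
P5 → Lambda (d²=38383025.00)
P6 → Zeta (d²=92802229.00)
P7 → Kappa (d²=123527248.00)
P8 → Lambda (d²=1053928585.00)

Zeta, Mu, Mu, Zeta, Lambda, Zeta, Kappa, Lambda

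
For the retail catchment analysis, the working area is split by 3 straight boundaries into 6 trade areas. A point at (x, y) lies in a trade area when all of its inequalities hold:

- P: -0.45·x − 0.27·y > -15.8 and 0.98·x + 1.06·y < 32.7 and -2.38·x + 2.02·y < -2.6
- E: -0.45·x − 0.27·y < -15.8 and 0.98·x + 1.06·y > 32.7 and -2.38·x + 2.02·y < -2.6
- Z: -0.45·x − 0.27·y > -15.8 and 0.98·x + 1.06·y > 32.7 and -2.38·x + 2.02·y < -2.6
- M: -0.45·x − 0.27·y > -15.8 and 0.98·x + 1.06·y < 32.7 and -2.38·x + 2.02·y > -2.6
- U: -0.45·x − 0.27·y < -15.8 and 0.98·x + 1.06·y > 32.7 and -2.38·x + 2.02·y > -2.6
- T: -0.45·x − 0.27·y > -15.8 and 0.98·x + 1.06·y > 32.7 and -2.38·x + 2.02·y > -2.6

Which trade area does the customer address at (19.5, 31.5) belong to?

-0.45·19.5 − 0.27·31.5 = -17.280, which is < -15.8
0.98·19.5 + 1.06·31.5 = 52.500, which is > 32.7
-2.38·19.5 + 2.02·31.5 = 17.220, which is > -2.6
This sign pattern matches U.

U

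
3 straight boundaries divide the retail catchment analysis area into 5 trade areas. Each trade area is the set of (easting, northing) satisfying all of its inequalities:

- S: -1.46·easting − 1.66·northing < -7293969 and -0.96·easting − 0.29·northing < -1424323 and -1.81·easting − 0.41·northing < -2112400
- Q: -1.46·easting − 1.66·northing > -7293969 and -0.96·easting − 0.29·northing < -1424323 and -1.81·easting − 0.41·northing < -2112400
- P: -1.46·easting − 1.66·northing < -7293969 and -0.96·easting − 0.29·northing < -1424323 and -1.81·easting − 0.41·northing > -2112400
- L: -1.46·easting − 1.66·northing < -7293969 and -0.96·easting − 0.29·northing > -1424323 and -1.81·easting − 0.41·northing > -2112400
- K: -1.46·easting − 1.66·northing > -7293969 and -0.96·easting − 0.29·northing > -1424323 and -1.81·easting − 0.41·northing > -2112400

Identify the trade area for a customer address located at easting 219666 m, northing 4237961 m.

S

-1.46·219666 − 1.66·4237961 = -7355727.620, which is < -7293969
-0.96·219666 − 0.29·4237961 = -1439888.050, which is < -1424323
-1.81·219666 − 0.41·4237961 = -2135159.470, which is < -2112400
This sign pattern matches S.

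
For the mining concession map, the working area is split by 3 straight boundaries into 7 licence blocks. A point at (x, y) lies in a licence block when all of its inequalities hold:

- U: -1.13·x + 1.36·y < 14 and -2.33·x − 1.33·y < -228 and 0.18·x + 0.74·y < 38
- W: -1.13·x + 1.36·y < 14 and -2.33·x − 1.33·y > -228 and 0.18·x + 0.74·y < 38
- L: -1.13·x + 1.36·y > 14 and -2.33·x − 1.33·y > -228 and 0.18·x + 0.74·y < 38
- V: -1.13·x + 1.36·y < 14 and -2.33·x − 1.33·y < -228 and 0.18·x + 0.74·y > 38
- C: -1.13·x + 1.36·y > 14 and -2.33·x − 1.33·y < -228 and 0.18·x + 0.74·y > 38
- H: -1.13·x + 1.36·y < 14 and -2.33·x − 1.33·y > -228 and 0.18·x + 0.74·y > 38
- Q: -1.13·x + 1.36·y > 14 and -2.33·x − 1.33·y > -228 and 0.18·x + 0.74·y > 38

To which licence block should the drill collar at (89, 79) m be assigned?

-1.13·89 + 1.36·79 = 6.870, which is < 14
-2.33·89 − 1.33·79 = -312.440, which is < -228
0.18·89 + 0.74·79 = 74.480, which is > 38
This sign pattern matches V.

V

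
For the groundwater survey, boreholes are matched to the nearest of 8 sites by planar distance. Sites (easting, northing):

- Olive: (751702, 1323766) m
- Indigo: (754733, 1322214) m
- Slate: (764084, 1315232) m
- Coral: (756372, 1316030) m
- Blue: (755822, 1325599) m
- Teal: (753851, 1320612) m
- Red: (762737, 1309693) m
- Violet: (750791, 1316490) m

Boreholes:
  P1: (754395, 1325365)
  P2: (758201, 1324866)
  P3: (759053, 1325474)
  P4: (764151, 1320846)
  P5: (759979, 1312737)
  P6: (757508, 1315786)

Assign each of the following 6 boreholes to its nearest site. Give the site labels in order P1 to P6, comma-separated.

Blue, Blue, Blue, Slate, Red, Coral

P1 → Blue (d²=2091085.00)
P2 → Blue (d²=6196930.00)
P3 → Blue (d²=10454986.00)
P4 → Slate (d²=31521485.00)
P5 → Red (d²=16872500.00)
P6 → Coral (d²=1350032.00)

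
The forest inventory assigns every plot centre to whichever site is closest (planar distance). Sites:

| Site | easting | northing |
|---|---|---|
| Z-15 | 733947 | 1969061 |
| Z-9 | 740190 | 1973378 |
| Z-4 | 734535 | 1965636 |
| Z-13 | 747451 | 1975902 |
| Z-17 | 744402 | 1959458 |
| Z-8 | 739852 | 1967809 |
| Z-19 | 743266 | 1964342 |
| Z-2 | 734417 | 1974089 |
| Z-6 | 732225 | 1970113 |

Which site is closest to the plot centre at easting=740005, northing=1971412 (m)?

Squared distances to each site:
Z-15: 42226565.000; Z-9: 3899381.000; Z-4: 63283076.000; Z-13: 75603016.000; Z-17: 162231725.000; Z-8: 13005018.000; Z-19: 60619021.000; Z-2: 38392073.000; Z-6: 62215801.000.
Minimum at Z-9.

Z-9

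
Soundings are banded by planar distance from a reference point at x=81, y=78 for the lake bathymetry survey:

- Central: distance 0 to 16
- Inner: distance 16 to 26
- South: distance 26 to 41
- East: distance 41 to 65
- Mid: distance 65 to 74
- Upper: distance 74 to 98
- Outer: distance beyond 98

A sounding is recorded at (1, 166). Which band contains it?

Outer

Distance = √((1−81)² + (166−78)²) = √(6400.000 + 7744.000) = 118.929.
98 ≤ 118.929 < ∞ → Outer.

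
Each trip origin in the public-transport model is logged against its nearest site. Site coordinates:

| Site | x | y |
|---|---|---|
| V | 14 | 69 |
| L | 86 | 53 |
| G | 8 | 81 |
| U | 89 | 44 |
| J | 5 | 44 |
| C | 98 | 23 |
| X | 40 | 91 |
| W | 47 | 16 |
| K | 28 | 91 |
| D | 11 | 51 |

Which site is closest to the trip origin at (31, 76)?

Squared distances to each site:
V: 338.000; L: 3554.000; G: 554.000; U: 4388.000; J: 1700.000; C: 7298.000; X: 306.000; W: 3856.000; K: 234.000; D: 1025.000.
Minimum at K.

K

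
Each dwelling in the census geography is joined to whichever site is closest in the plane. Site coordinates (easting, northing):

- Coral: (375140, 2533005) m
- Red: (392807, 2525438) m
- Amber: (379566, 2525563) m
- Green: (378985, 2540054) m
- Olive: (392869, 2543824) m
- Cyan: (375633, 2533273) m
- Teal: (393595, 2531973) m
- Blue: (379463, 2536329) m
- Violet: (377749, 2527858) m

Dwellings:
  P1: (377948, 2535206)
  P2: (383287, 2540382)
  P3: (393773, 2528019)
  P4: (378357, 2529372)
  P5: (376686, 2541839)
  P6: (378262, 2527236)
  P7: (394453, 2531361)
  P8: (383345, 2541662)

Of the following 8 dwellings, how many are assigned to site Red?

P1 → Blue
P2 → Green
P3 → Red
P4 → Violet
P5 → Green
P6 → Violet
P7 → Teal
P8 → Green
1 of the 8 goes to Red.

1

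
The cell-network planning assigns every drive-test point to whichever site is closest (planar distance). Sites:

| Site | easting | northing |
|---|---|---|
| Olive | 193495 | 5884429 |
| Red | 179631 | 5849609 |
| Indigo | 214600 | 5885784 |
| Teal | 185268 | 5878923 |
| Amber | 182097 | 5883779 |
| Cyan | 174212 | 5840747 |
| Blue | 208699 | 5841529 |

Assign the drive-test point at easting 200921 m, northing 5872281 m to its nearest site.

Olive

Squared distances to each site:
Olive: 202719380.000; Red: 967283684.000; Indigo: 369446050.000; Teal: 289132573.000; Amber: 486546980.000; Cyan: 1707763837.000; Blue: 1006182788.000.
Minimum at Olive.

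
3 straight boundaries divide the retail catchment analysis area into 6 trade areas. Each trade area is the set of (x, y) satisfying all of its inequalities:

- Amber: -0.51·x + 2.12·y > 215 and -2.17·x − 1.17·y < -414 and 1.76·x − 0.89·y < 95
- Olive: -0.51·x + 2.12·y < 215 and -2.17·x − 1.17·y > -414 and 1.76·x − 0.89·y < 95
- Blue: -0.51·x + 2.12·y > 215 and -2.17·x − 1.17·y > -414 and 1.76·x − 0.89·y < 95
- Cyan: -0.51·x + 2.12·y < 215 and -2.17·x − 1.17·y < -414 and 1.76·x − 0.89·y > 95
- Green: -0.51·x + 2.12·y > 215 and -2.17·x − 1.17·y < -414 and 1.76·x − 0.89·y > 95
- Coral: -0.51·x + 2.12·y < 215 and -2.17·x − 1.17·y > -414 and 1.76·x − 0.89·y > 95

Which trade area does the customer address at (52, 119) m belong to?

Blue

-0.51·52 + 2.12·119 = 225.760, which is > 215
-2.17·52 − 1.17·119 = -252.070, which is > -414
1.76·52 − 0.89·119 = -14.390, which is < 95
This sign pattern matches Blue.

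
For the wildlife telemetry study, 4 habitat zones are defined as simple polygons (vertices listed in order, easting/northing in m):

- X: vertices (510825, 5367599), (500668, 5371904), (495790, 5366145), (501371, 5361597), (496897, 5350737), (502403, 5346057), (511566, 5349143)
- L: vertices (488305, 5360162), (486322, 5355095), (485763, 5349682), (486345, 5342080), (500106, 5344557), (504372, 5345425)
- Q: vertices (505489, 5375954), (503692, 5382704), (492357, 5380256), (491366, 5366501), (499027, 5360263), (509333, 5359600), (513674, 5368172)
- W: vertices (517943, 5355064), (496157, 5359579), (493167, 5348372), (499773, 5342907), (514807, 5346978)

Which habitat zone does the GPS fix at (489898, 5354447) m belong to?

L

Cast a ray rightward from (489898, 5354447). For each polygon, the edges (by vertex number in listed order) whose endpoints lie on opposite sides of northing = 5354447, where each meets that height, and whether that is right or left of the point:
X: 4–5 at easting≈498425.4 (right), 7–1 at easting≈511353.0 (right) → 2 crossings.
L: 2–3 at easting≈486255.1 (left), 6–1 at easting≈494535.8 (right) → 1 crossing.
Q: no edge straddles that height → 0 crossings.
W: 2–3 at easting≈494787.8 (right), 5–1 at easting≈517703.7 (right) → 2 crossings.
Only L has an odd count, so the point is inside L.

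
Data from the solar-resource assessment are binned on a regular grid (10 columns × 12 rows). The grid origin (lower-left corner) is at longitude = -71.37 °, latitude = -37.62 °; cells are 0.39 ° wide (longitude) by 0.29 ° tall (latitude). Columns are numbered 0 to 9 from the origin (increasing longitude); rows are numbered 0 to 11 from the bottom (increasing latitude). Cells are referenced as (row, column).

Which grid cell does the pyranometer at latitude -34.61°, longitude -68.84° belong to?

(10, 6)

Column index: ⌊(-68.84 − -71.37) / 0.39⌋ = ⌊6.487⌋ = 6
Row offset from origin: ⌊(-34.61 − -37.62) / 0.29⌋ = ⌊10.379⌋ = 10 → row 10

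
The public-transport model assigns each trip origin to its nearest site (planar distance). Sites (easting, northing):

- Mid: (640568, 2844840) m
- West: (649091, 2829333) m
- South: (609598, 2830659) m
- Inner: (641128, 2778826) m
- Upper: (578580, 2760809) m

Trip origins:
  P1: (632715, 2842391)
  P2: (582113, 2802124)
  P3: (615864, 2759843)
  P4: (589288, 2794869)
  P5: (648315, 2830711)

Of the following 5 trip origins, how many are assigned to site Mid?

1

P1 → Mid
P2 → South
P3 → Inner
P4 → Upper
P5 → West
1 of the 5 goes to Mid.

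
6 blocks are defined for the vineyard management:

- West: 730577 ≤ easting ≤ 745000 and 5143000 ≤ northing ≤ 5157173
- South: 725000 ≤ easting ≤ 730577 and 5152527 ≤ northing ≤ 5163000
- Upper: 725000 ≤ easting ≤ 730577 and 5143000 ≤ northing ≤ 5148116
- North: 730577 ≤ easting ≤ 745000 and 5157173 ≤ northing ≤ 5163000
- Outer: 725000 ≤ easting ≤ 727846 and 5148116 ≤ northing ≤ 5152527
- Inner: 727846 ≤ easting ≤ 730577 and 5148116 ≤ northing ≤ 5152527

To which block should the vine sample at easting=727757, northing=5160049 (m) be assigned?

The point has easting = 727757 and northing = 5160049.
Only South satisfies 725000 ≤ easting ≤ 730577 and 5152527 ≤ northing ≤ 5163000.

South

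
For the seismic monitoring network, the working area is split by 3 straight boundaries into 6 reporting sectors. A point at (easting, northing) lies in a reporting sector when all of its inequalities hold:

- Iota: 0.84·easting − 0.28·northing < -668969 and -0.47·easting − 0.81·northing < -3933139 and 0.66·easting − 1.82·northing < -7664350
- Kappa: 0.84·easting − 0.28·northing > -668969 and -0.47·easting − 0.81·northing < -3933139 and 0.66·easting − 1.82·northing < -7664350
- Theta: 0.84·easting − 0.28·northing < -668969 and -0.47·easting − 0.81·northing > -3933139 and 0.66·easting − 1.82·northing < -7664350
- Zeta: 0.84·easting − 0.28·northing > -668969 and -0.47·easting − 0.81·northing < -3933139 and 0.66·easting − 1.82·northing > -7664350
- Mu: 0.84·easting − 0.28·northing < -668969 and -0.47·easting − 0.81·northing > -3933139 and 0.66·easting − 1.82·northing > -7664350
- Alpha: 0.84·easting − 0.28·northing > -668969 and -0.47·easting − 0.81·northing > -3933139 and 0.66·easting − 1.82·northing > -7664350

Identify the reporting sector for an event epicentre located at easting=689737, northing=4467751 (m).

0.84·689737 − 0.28·4467751 = -671591.200, which is < -668969
-0.47·689737 − 0.81·4467751 = -3943054.700, which is < -3933139
0.66·689737 − 1.82·4467751 = -7676080.400, which is < -7664350
This sign pattern matches Iota.

Iota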